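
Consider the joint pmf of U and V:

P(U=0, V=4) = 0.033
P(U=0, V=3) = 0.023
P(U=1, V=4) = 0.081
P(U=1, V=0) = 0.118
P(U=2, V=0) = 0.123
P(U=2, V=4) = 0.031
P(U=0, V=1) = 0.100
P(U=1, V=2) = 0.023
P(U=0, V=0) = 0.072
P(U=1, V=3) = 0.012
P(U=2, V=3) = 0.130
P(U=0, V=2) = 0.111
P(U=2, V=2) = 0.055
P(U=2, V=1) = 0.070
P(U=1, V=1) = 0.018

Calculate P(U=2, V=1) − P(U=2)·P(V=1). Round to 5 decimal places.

-0.00689

P(U=2) = 0.123 + 0.070 + 0.055 + 0.130 + 0.031 = 0.409.
P(V=1) = 0.100 + 0.018 + 0.070 = 0.188.
P(U=2, V=1) − P(U=2)P(V=1) = 0.070 − 0.409×0.188 = -0.00689.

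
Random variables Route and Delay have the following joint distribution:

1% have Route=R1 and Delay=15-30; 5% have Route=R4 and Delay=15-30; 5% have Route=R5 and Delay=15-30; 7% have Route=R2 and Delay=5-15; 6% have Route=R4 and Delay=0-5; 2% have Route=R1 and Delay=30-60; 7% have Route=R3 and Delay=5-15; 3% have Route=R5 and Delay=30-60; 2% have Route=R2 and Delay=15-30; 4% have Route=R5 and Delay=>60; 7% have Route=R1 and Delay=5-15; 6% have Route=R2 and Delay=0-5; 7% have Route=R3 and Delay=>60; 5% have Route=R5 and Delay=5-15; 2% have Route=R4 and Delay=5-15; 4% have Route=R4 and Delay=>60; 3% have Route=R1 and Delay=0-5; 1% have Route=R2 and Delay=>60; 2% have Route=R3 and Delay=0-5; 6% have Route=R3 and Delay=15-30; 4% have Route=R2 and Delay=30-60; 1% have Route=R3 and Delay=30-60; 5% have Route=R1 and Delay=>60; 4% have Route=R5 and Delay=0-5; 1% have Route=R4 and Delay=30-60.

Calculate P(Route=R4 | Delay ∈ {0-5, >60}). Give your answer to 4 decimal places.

P(Delay=0-5) = 0.03 + 0.06 + 0.02 + 0.06 + 0.04 = 0.21.
P(Delay=>60) = 0.05 + 0.01 + 0.07 + 0.04 + 0.04 = 0.21.
P(Delay ∈ {0-5, >60}) = 0.21 + 0.21 = 0.42; P(Route=R4, Delay ∈ {0-5, >60}) = 0.06 + 0.04 = 0.10.
P(Route=R4 | Delay ∈ {0-5, >60}) = 0.10/0.42 = 0.2381.

0.2381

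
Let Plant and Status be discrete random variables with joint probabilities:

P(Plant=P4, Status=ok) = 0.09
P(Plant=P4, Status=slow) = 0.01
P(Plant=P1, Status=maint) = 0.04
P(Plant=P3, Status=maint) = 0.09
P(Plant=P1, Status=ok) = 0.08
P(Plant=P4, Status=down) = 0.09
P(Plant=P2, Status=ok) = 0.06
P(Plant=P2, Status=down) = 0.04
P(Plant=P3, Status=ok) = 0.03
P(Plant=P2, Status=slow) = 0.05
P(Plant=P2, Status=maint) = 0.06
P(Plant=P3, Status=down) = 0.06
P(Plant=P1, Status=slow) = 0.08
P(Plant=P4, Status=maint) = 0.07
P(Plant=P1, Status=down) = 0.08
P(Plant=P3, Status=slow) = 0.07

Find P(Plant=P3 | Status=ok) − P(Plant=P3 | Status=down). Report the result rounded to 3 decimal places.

P(Status=ok) = 0.08 + 0.06 + 0.03 + 0.09 = 0.26; P(Plant=P3 | Status=ok) = 0.03/0.26 = 0.1154.
P(Status=down) = 0.08 + 0.04 + 0.06 + 0.09 = 0.27; P(Plant=P3 | Status=down) = 0.06/0.27 = 0.2222.
Difference = -0.107.

-0.107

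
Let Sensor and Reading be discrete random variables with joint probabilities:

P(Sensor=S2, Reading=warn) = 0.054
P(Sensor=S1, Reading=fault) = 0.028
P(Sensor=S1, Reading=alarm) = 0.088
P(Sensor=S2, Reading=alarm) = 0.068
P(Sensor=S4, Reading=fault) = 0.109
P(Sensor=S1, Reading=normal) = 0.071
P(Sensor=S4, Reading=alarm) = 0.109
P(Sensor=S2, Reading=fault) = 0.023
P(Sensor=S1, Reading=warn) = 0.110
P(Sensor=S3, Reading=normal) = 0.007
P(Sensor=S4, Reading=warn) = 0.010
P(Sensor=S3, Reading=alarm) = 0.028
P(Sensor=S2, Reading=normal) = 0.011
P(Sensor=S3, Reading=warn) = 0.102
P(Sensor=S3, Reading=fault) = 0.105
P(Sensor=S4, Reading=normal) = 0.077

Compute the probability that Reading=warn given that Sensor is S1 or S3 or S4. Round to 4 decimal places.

0.2630

P(Sensor=S1) = 0.071 + 0.110 + 0.088 + 0.028 = 0.297.
P(Sensor=S3) = 0.007 + 0.102 + 0.028 + 0.105 = 0.242.
P(Sensor=S4) = 0.077 + 0.010 + 0.109 + 0.109 = 0.305.
P(Sensor ∈ {S1, S3, S4}) = 0.297 + 0.242 + 0.305 = 0.844; P(Reading=warn, Sensor ∈ {S1, S3, S4}) = 0.110 + 0.102 + 0.010 = 0.222.
P(Reading=warn | Sensor ∈ {S1, S3, S4}) = 0.222/0.844 = 0.2630.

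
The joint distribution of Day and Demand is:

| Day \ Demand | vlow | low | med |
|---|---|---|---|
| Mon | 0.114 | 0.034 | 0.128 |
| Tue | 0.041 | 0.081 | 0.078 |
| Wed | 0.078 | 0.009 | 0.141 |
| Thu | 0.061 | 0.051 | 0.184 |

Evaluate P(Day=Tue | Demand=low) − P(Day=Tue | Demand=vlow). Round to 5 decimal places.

P(Demand=low) = 0.034 + 0.081 + 0.009 + 0.051 = 0.175; P(Day=Tue | Demand=low) = 0.081/0.175 = 0.462857.
P(Demand=vlow) = 0.114 + 0.041 + 0.078 + 0.061 = 0.294; P(Day=Tue | Demand=vlow) = 0.041/0.294 = 0.139456.
Difference = 0.32340.

0.32340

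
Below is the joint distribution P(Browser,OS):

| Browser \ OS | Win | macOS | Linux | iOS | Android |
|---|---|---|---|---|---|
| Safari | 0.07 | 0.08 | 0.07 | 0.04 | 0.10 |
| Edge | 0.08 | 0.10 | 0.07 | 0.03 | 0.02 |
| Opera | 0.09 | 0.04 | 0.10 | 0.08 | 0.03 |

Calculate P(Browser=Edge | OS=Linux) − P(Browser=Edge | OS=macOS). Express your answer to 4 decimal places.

-0.1629

P(OS=Linux) = 0.07 + 0.07 + 0.10 = 0.24; P(Browser=Edge | OS=Linux) = 0.07/0.24 = 0.29167.
P(OS=macOS) = 0.08 + 0.10 + 0.04 = 0.22; P(Browser=Edge | OS=macOS) = 0.10/0.22 = 0.45455.
Difference = -0.1629.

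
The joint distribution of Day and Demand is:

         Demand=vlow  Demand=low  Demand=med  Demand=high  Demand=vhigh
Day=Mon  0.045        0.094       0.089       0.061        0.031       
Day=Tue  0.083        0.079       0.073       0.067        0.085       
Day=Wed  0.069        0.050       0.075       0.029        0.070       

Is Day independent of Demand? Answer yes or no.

P(Day=Mon) = 0.320 and P(Demand=vhigh) = 0.186, so their product is 0.05952, but P(Day=Mon, Demand=vhigh) = 0.031. Since these differ, Day and Demand are not independent.

no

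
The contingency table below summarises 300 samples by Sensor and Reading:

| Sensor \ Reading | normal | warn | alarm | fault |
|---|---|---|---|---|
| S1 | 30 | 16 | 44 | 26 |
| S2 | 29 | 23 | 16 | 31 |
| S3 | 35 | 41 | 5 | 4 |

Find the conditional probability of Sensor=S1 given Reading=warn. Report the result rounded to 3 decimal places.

Total with Reading=warn: 16 + 23 + 41 = 80.
P(Sensor=S1 | Reading=warn) = 16/80 = 0.200.

0.200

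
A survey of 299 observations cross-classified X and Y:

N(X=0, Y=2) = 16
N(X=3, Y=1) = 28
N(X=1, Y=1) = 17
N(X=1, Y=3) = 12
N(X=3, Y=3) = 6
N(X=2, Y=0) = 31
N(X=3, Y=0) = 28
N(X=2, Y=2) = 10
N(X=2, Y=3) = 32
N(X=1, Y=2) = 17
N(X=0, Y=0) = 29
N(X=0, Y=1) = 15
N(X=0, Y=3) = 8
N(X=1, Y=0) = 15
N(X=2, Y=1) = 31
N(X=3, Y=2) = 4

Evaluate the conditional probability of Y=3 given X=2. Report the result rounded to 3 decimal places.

0.308

Total with X=2: 31 + 31 + 10 + 32 = 104.
P(Y=3 | X=2) = 32/104 = 0.308.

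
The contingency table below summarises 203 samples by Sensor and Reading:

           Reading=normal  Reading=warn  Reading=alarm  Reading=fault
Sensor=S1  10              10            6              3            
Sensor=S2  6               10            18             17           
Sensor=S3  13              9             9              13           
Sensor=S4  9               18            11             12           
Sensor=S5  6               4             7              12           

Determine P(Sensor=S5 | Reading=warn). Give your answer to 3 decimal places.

0.078

Total with Reading=warn: 10 + 10 + 9 + 18 + 4 = 51.
P(Sensor=S5 | Reading=warn) = 4/51 = 0.078.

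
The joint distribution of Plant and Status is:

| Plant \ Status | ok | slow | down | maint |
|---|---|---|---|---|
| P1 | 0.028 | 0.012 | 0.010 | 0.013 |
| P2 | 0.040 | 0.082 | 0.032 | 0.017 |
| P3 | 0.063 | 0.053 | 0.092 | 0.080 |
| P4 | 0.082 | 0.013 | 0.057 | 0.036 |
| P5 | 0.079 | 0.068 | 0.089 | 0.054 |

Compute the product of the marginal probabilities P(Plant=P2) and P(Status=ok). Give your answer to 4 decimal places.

P(Plant=P2) = 0.040 + 0.082 + 0.032 + 0.017 = 0.171.
P(Status=ok) = 0.028 + 0.040 + 0.063 + 0.082 + 0.079 = 0.292.
Product: 0.171 × 0.292 = 0.0499.

0.0499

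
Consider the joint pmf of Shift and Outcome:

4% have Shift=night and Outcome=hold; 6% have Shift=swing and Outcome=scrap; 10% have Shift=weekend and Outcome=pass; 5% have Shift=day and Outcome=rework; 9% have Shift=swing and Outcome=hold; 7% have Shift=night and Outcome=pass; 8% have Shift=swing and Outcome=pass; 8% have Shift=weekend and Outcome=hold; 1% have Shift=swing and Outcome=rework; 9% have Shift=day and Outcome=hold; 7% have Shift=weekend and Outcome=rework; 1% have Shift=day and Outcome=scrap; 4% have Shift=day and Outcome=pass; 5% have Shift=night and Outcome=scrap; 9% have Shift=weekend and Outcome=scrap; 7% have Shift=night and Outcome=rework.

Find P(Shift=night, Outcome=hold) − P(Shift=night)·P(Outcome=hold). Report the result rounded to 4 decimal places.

P(Shift=night) = 0.07 + 0.07 + 0.05 + 0.04 = 0.23.
P(Outcome=hold) = 0.09 + 0.09 + 0.04 + 0.08 = 0.30.
P(Shift=night, Outcome=hold) − P(Shift=night)P(Outcome=hold) = 0.04 − 0.23×0.30 = -0.0290.

-0.0290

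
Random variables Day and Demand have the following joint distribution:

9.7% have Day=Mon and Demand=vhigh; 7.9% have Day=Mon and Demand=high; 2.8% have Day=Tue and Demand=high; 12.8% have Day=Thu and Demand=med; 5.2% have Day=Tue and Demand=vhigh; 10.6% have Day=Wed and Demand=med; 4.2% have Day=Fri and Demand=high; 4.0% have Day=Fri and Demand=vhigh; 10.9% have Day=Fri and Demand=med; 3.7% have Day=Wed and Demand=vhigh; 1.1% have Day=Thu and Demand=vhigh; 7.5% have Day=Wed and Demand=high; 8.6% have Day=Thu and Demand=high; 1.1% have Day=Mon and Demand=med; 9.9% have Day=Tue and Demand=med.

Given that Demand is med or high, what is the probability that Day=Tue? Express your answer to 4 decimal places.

0.1664

P(Demand=med) = 0.011 + 0.099 + 0.106 + 0.128 + 0.109 = 0.453.
P(Demand=high) = 0.079 + 0.028 + 0.075 + 0.086 + 0.042 = 0.310.
P(Demand ∈ {med, high}) = 0.453 + 0.310 = 0.763; P(Day=Tue, Demand ∈ {med, high}) = 0.099 + 0.028 = 0.127.
P(Day=Tue | Demand ∈ {med, high}) = 0.127/0.763 = 0.1664.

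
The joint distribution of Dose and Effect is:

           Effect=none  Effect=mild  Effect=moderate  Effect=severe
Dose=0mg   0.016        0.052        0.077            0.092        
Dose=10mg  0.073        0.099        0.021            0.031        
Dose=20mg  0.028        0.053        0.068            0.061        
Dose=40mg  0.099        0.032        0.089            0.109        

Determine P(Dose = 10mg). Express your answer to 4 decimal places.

0.2240

P(Dose=10mg) = 0.073 + 0.099 + 0.021 + 0.031 = 0.224.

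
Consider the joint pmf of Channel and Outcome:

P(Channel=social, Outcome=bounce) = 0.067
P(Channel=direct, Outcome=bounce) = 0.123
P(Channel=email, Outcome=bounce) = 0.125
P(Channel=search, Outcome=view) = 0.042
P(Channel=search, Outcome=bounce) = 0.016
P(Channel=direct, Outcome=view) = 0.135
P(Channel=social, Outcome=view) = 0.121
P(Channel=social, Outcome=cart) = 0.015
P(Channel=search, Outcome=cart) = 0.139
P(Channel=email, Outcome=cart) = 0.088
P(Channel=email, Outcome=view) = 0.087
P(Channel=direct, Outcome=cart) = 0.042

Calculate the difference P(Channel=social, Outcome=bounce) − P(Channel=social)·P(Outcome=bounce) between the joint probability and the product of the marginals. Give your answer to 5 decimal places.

-0.00019

P(Channel=social) = 0.067 + 0.121 + 0.015 = 0.203.
P(Outcome=bounce) = 0.125 + 0.016 + 0.067 + 0.123 = 0.331.
P(Channel=social, Outcome=bounce) − P(Channel=social)P(Outcome=bounce) = 0.067 − 0.203×0.331 = -0.00019.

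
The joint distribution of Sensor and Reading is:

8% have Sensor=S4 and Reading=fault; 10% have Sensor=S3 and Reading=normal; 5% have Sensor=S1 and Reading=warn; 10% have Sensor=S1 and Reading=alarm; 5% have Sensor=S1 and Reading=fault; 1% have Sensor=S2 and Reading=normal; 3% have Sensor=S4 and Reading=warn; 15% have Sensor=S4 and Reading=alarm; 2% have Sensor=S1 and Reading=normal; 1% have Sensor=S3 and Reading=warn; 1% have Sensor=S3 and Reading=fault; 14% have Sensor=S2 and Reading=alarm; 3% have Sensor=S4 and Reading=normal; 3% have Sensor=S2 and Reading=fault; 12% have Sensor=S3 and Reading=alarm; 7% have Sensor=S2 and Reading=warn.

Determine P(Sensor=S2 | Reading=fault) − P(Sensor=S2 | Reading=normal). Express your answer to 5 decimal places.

0.11397

P(Reading=fault) = 0.05 + 0.03 + 0.01 + 0.08 = 0.17; P(Sensor=S2 | Reading=fault) = 0.03/0.17 = 0.176471.
P(Reading=normal) = 0.02 + 0.01 + 0.10 + 0.03 = 0.16; P(Sensor=S2 | Reading=normal) = 0.01/0.16 = 0.062500.
Difference = 0.11397.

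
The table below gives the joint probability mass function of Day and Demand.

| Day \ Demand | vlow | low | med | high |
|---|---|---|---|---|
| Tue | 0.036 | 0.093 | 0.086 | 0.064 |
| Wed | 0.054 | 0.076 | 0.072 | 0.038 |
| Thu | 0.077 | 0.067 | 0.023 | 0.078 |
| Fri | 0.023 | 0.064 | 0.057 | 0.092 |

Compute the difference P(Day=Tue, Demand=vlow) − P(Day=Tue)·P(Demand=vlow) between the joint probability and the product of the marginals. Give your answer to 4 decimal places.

P(Day=Tue) = 0.036 + 0.093 + 0.086 + 0.064 = 0.279.
P(Demand=vlow) = 0.036 + 0.054 + 0.077 + 0.023 = 0.190.
P(Day=Tue, Demand=vlow) − P(Day=Tue)P(Demand=vlow) = 0.036 − 0.279×0.190 = -0.0170.

-0.0170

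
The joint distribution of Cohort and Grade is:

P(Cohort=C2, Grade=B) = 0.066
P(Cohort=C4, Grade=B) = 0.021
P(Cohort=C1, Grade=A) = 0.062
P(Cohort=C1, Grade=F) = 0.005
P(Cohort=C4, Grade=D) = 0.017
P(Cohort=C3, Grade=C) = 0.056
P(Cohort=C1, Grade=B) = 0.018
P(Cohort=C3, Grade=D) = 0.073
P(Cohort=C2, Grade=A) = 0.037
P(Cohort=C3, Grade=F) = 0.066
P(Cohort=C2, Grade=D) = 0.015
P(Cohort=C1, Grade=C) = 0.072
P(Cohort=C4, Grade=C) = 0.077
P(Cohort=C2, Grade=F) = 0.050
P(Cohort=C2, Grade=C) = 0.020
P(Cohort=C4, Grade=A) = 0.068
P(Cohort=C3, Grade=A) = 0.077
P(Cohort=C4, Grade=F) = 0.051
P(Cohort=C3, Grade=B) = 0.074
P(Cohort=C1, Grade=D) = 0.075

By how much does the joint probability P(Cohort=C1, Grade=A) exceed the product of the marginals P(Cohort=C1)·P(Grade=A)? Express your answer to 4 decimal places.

P(Cohort=C1) = 0.062 + 0.018 + 0.072 + 0.075 + 0.005 = 0.232.
P(Grade=A) = 0.062 + 0.037 + 0.077 + 0.068 = 0.244.
P(Cohort=C1, Grade=A) − P(Cohort=C1)P(Grade=A) = 0.062 − 0.232×0.244 = 0.0054.

0.0054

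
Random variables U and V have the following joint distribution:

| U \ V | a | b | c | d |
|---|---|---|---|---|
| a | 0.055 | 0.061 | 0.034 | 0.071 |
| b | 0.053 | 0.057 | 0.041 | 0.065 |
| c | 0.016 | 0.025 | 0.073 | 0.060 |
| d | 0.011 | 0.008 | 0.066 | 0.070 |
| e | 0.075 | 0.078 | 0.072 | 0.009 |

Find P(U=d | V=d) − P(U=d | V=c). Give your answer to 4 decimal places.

0.0238

P(V=d) = 0.071 + 0.065 + 0.060 + 0.070 + 0.009 = 0.275; P(U=d | V=d) = 0.070/0.275 = 0.25455.
P(V=c) = 0.034 + 0.041 + 0.073 + 0.066 + 0.072 = 0.286; P(U=d | V=c) = 0.066/0.286 = 0.23077.
Difference = 0.0238.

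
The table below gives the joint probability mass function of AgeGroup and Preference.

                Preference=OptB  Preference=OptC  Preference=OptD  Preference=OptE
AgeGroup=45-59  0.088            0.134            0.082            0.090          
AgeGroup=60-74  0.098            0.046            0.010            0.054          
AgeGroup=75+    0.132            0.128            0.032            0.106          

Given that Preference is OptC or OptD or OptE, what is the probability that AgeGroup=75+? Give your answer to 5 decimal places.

P(Preference=OptC) = 0.134 + 0.046 + 0.128 = 0.308.
P(Preference=OptD) = 0.082 + 0.010 + 0.032 = 0.124.
P(Preference=OptE) = 0.090 + 0.054 + 0.106 = 0.250.
P(Preference ∈ {OptC, OptD, OptE}) = 0.308 + 0.124 + 0.250 = 0.682; P(AgeGroup=75+, Preference ∈ {OptC, OptD, OptE}) = 0.128 + 0.032 + 0.106 = 0.266.
P(AgeGroup=75+ | Preference ∈ {OptC, OptD, OptE}) = 0.266/0.682 = 0.39003.

0.39003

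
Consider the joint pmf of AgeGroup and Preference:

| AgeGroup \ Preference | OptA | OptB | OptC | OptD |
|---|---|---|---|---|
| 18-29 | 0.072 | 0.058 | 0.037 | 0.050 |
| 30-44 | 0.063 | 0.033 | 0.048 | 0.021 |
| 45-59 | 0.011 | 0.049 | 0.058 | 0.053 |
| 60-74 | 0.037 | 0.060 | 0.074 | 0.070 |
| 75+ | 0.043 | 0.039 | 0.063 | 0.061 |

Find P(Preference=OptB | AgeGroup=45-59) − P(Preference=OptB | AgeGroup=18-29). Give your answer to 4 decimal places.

0.0193

P(AgeGroup=45-59) = 0.011 + 0.049 + 0.058 + 0.053 = 0.171; P(Preference=OptB | AgeGroup=45-59) = 0.049/0.171 = 0.28655.
P(AgeGroup=18-29) = 0.072 + 0.058 + 0.037 + 0.050 = 0.217; P(Preference=OptB | AgeGroup=18-29) = 0.058/0.217 = 0.26728.
Difference = 0.0193.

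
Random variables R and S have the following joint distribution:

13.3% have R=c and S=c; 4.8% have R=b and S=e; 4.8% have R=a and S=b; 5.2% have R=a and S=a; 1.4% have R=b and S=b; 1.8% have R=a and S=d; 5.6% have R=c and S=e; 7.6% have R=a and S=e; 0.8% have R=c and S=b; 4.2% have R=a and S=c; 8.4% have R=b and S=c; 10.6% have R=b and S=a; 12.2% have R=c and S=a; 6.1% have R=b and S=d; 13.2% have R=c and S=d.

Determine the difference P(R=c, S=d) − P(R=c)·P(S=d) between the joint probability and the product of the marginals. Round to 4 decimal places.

P(R=c) = 0.122 + 0.008 + 0.133 + 0.132 + 0.056 = 0.451.
P(S=d) = 0.018 + 0.061 + 0.132 = 0.211.
P(R=c, S=d) − P(R=c)P(S=d) = 0.132 − 0.451×0.211 = 0.0368.

0.0368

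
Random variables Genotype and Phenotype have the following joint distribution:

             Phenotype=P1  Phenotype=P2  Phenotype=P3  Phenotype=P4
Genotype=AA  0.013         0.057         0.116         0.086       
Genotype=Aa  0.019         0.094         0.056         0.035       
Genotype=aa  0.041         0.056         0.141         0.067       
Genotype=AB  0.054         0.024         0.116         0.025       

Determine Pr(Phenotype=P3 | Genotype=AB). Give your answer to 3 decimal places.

P(Genotype=AB) = 0.054 + 0.024 + 0.116 + 0.025 = 0.219.
P(Phenotype=P3 | Genotype=AB) = 0.116/0.219 = 0.530.

0.530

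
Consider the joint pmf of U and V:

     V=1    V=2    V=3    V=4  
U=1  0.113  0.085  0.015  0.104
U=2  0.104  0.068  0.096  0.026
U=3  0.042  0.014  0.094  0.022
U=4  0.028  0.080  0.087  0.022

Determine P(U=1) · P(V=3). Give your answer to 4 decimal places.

P(U=1) = 0.113 + 0.085 + 0.015 + 0.104 = 0.317.
P(V=3) = 0.015 + 0.096 + 0.094 + 0.087 = 0.292.
Product: 0.317 × 0.292 = 0.0926.

0.0926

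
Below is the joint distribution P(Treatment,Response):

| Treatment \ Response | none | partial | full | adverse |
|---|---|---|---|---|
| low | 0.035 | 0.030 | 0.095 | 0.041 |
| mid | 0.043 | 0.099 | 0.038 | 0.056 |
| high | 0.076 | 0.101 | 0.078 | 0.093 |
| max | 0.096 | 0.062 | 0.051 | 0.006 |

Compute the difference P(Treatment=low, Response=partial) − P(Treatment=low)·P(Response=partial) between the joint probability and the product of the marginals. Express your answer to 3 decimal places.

-0.029

P(Treatment=low) = 0.035 + 0.030 + 0.095 + 0.041 = 0.201.
P(Response=partial) = 0.030 + 0.099 + 0.101 + 0.062 = 0.292.
P(Treatment=low, Response=partial) − P(Treatment=low)P(Response=partial) = 0.030 − 0.201×0.292 = -0.029.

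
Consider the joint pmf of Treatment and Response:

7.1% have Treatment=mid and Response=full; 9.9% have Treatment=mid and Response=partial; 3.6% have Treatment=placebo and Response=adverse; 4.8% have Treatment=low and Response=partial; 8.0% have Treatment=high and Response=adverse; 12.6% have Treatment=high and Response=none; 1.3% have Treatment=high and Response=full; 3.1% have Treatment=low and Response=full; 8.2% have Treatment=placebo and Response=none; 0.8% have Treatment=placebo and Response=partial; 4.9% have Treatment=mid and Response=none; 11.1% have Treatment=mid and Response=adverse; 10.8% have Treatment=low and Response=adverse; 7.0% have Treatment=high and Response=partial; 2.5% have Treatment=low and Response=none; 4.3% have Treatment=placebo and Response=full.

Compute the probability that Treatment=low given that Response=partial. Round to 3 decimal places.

0.213

P(Response=partial) = 0.008 + 0.048 + 0.099 + 0.070 = 0.225.
P(Treatment=low | Response=partial) = 0.048/0.225 = 0.213.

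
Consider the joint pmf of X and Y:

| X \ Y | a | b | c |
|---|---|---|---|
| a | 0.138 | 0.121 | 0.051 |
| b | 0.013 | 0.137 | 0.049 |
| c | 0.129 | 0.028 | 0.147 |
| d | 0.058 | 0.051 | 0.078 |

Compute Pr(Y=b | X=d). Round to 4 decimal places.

0.2727

P(X=d) = 0.058 + 0.051 + 0.078 = 0.187.
P(Y=b | X=d) = 0.051/0.187 = 0.2727.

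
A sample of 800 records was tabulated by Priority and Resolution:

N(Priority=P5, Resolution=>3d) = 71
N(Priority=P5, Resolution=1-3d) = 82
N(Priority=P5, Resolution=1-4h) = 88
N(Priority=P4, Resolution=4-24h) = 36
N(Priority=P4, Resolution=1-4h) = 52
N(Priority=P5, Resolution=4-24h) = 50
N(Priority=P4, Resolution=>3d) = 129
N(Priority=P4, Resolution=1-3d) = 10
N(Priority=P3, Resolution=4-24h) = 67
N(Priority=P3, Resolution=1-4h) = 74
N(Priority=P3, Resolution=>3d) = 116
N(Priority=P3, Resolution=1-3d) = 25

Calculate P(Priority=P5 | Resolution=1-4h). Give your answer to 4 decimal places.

0.4112

Total with Resolution=1-4h: 74 + 52 + 88 = 214.
P(Priority=P5 | Resolution=1-4h) = 88/214 = 0.4112.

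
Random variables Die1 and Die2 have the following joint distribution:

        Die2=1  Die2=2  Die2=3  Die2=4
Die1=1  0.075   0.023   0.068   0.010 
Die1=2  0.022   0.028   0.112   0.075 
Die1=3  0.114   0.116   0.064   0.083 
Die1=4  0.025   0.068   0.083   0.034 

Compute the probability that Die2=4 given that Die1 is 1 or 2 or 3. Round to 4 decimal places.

0.2127

P(Die1=1) = 0.075 + 0.023 + 0.068 + 0.010 = 0.176.
P(Die1=2) = 0.022 + 0.028 + 0.112 + 0.075 = 0.237.
P(Die1=3) = 0.114 + 0.116 + 0.064 + 0.083 = 0.377.
P(Die1 ∈ {1, 2, 3}) = 0.176 + 0.237 + 0.377 = 0.790; P(Die2=4, Die1 ∈ {1, 2, 3}) = 0.010 + 0.075 + 0.083 = 0.168.
P(Die2=4 | Die1 ∈ {1, 2, 3}) = 0.168/0.790 = 0.2127.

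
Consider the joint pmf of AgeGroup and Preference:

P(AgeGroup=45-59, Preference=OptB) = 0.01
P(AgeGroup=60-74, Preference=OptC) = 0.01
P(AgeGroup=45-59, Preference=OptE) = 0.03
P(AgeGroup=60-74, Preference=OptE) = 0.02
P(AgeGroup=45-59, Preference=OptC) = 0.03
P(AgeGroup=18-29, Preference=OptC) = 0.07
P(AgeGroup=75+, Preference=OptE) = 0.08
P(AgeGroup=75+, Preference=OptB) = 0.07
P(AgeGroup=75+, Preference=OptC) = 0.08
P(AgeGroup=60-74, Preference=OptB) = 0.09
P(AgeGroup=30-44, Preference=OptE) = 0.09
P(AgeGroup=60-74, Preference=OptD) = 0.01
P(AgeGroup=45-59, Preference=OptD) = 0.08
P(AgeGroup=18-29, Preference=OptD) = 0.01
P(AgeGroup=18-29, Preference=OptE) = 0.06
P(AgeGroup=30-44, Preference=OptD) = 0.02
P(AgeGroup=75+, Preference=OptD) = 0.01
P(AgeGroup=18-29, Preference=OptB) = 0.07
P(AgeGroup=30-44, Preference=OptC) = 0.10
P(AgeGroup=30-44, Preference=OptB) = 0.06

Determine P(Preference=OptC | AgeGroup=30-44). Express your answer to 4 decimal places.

P(AgeGroup=30-44) = 0.06 + 0.10 + 0.02 + 0.09 = 0.27.
P(Preference=OptC | AgeGroup=30-44) = 0.10/0.27 = 0.3704.

0.3704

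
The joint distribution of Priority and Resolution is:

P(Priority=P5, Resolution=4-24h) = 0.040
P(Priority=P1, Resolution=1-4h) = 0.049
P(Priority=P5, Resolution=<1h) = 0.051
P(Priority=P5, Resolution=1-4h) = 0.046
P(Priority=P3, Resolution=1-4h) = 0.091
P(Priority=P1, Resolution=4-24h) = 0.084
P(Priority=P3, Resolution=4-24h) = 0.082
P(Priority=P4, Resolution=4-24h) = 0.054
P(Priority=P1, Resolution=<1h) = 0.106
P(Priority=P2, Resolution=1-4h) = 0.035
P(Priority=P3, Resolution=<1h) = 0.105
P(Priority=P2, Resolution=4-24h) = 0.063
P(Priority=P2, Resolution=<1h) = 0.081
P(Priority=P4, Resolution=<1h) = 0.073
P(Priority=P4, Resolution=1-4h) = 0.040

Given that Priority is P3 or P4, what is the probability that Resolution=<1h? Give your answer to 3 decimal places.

P(Priority=P3) = 0.105 + 0.091 + 0.082 = 0.278.
P(Priority=P4) = 0.073 + 0.040 + 0.054 = 0.167.
P(Priority ∈ {P3, P4}) = 0.278 + 0.167 = 0.445; P(Resolution=<1h, Priority ∈ {P3, P4}) = 0.105 + 0.073 = 0.178.
P(Resolution=<1h | Priority ∈ {P3, P4}) = 0.178/0.445 = 0.400.

0.400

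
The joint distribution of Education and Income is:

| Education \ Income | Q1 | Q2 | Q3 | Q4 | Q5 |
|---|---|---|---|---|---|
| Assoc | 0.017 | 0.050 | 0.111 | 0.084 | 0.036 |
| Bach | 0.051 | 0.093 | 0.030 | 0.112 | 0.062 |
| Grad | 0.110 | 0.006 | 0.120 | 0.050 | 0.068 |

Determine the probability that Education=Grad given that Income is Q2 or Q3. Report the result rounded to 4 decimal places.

0.3073

P(Income=Q2) = 0.050 + 0.093 + 0.006 = 0.149.
P(Income=Q3) = 0.111 + 0.030 + 0.120 = 0.261.
P(Income ∈ {Q2, Q3}) = 0.149 + 0.261 = 0.410; P(Education=Grad, Income ∈ {Q2, Q3}) = 0.006 + 0.120 = 0.126.
P(Education=Grad | Income ∈ {Q2, Q3}) = 0.126/0.410 = 0.3073.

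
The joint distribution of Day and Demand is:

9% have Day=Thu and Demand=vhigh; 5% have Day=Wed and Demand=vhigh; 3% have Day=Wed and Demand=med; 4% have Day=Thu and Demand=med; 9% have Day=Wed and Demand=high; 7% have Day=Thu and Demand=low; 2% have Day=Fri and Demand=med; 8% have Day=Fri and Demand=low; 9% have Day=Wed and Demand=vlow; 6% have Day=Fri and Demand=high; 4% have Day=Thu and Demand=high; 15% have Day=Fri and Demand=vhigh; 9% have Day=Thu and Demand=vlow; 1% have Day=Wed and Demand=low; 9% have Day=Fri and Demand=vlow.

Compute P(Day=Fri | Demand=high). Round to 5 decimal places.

P(Demand=high) = 0.09 + 0.04 + 0.06 = 0.19.
P(Day=Fri | Demand=high) = 0.06/0.19 = 0.31579.

0.31579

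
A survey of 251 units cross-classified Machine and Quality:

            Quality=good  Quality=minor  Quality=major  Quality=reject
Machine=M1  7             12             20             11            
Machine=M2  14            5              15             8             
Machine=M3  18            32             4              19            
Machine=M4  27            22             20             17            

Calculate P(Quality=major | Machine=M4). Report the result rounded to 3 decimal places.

Total with Machine=M4: 27 + 22 + 20 + 17 = 86.
P(Quality=major | Machine=M4) = 20/86 = 0.233.

0.233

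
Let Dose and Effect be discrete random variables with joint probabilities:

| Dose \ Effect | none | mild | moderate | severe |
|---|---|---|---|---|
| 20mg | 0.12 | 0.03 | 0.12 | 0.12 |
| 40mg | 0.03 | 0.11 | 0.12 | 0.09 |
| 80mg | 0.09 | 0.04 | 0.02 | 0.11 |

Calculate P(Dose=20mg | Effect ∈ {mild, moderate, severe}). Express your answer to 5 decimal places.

P(Effect=mild) = 0.03 + 0.11 + 0.04 = 0.18.
P(Effect=moderate) = 0.12 + 0.12 + 0.02 = 0.26.
P(Effect=severe) = 0.12 + 0.09 + 0.11 = 0.32.
P(Effect ∈ {mild, moderate, severe}) = 0.18 + 0.26 + 0.32 = 0.76; P(Dose=20mg, Effect ∈ {mild, moderate, severe}) = 0.03 + 0.12 + 0.12 = 0.27.
P(Dose=20mg | Effect ∈ {mild, moderate, severe}) = 0.27/0.76 = 0.35526.

0.35526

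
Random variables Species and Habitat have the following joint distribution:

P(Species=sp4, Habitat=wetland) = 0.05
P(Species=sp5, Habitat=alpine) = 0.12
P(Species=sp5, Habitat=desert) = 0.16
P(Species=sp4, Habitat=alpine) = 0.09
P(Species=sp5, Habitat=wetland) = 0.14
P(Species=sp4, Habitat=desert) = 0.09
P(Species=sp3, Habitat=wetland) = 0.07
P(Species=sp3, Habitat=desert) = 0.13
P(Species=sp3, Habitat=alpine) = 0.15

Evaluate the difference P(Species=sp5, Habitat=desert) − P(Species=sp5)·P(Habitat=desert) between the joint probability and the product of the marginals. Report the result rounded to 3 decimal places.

P(Species=sp5) = 0.14 + 0.16 + 0.12 = 0.42.
P(Habitat=desert) = 0.13 + 0.09 + 0.16 = 0.38.
P(Species=sp5, Habitat=desert) − P(Species=sp5)P(Habitat=desert) = 0.16 − 0.42×0.38 = 0.000.

0.000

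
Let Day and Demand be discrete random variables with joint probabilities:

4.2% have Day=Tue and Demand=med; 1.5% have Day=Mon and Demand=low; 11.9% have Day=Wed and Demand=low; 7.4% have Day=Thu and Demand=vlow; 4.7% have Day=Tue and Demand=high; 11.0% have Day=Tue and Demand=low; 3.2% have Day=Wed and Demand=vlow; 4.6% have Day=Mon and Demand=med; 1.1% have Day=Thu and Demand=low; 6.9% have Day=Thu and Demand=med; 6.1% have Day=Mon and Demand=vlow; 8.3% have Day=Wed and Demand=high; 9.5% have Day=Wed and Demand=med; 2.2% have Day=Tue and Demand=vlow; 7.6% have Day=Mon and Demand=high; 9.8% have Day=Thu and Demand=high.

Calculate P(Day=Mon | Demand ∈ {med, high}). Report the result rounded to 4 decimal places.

0.2194

P(Demand=med) = 0.046 + 0.042 + 0.095 + 0.069 = 0.252.
P(Demand=high) = 0.076 + 0.047 + 0.083 + 0.098 = 0.304.
P(Demand ∈ {med, high}) = 0.252 + 0.304 = 0.556; P(Day=Mon, Demand ∈ {med, high}) = 0.046 + 0.076 = 0.122.
P(Day=Mon | Demand ∈ {med, high}) = 0.122/0.556 = 0.2194.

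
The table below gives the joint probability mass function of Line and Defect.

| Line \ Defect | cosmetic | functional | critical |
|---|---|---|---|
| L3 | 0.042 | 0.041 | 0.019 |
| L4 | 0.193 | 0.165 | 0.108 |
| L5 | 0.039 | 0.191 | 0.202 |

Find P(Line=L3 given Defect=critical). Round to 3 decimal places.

P(Defect=critical) = 0.019 + 0.108 + 0.202 = 0.329.
P(Line=L3 | Defect=critical) = 0.019/0.329 = 0.058.

0.058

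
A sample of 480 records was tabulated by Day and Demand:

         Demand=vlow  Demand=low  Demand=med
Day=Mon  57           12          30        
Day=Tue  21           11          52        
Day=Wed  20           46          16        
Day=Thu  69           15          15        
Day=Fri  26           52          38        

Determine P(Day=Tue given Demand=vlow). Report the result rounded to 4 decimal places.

Total with Demand=vlow: 57 + 21 + 20 + 69 + 26 = 193.
P(Day=Tue | Demand=vlow) = 21/193 = 0.1088.

0.1088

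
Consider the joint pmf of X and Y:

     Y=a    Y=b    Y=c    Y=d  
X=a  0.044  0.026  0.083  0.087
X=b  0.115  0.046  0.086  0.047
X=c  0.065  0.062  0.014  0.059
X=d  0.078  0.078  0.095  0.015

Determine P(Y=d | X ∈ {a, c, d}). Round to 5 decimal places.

0.22805

P(X=a) = 0.044 + 0.026 + 0.083 + 0.087 = 0.240.
P(X=c) = 0.065 + 0.062 + 0.014 + 0.059 = 0.200.
P(X=d) = 0.078 + 0.078 + 0.095 + 0.015 = 0.266.
P(X ∈ {a, c, d}) = 0.240 + 0.200 + 0.266 = 0.706; P(Y=d, X ∈ {a, c, d}) = 0.087 + 0.059 + 0.015 = 0.161.
P(Y=d | X ∈ {a, c, d}) = 0.161/0.706 = 0.22805.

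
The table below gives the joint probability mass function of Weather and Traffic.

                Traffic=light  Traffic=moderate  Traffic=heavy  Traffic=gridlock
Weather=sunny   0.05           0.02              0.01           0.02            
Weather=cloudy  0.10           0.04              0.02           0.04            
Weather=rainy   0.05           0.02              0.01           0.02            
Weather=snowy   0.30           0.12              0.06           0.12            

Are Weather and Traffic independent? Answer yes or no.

yes

Every cell satisfies P(Weather,Traffic) = P(Weather)·P(Traffic). For instance P(Weather=cloudy) = 0.20, P(Traffic=light) = 0.50, and 0.20×0.50 = 0.10 matches the joint entry. So Weather and Traffic are independent.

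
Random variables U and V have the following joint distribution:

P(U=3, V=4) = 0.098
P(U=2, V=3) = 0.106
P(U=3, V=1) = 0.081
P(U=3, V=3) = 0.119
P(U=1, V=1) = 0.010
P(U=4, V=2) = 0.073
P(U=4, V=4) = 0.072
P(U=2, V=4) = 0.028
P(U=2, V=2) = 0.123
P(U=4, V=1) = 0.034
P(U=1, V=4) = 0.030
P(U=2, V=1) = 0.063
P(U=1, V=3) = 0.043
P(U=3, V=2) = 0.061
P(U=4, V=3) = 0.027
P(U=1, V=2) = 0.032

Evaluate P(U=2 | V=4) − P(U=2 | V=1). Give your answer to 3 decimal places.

P(V=4) = 0.030 + 0.028 + 0.098 + 0.072 = 0.228; P(U=2 | V=4) = 0.028/0.228 = 0.1228.
P(V=1) = 0.010 + 0.063 + 0.081 + 0.034 = 0.188; P(U=2 | V=1) = 0.063/0.188 = 0.3351.
Difference = -0.212.

-0.212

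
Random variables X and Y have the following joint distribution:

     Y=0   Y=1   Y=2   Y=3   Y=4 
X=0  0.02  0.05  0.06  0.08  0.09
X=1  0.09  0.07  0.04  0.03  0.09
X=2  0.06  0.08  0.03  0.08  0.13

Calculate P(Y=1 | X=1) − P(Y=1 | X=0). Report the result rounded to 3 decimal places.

0.052

P(X=1) = 0.09 + 0.07 + 0.04 + 0.03 + 0.09 = 0.32; P(Y=1 | X=1) = 0.07/0.32 = 0.2188.
P(X=0) = 0.02 + 0.05 + 0.06 + 0.08 + 0.09 = 0.30; P(Y=1 | X=0) = 0.05/0.30 = 0.1667.
Difference = 0.052.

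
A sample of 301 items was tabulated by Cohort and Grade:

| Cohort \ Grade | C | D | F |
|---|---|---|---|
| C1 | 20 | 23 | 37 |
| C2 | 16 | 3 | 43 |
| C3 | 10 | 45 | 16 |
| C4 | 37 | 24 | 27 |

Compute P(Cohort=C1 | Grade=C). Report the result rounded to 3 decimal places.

0.241

Total with Grade=C: 20 + 16 + 10 + 37 = 83.
P(Cohort=C1 | Grade=C) = 20/83 = 0.241.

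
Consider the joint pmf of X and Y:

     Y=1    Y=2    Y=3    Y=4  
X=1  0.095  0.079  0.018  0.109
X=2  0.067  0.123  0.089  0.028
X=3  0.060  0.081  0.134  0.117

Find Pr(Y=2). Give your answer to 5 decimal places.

0.28300

P(Y=2) = 0.079 + 0.123 + 0.081 = 0.283.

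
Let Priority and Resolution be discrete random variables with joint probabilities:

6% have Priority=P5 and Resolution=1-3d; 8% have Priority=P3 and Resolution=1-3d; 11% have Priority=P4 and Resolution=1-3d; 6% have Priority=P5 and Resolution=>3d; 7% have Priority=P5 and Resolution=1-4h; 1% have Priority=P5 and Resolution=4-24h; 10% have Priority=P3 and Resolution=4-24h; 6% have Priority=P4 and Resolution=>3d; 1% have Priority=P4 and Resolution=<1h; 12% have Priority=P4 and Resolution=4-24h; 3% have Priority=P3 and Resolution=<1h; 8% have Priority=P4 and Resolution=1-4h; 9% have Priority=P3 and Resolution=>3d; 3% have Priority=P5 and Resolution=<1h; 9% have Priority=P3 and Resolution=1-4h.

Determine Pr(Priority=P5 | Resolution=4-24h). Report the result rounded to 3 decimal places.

P(Resolution=4-24h) = 0.10 + 0.12 + 0.01 = 0.23.
P(Priority=P5 | Resolution=4-24h) = 0.01/0.23 = 0.043.

0.043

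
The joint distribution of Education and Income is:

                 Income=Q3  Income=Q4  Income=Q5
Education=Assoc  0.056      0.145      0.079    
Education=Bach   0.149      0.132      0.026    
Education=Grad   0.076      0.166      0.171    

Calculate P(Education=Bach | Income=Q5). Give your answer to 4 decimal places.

P(Income=Q5) = 0.079 + 0.026 + 0.171 = 0.276.
P(Education=Bach | Income=Q5) = 0.026/0.276 = 0.0942.

0.0942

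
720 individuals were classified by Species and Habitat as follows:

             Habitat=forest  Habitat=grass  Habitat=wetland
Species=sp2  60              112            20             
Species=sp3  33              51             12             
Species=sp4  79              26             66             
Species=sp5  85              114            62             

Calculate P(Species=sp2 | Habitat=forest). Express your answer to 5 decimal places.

Total with Habitat=forest: 60 + 33 + 79 + 85 = 257.
P(Species=sp2 | Habitat=forest) = 60/257 = 0.23346.

0.23346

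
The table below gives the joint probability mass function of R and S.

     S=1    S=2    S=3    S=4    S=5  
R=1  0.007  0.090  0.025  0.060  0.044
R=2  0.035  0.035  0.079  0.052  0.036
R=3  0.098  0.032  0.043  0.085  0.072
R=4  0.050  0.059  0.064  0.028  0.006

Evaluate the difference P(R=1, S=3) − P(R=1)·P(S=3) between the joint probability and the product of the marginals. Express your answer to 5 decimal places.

P(R=1) = 0.007 + 0.090 + 0.025 + 0.060 + 0.044 = 0.226.
P(S=3) = 0.025 + 0.079 + 0.043 + 0.064 = 0.211.
P(R=1, S=3) − P(R=1)P(S=3) = 0.025 − 0.226×0.211 = -0.02269.

-0.02269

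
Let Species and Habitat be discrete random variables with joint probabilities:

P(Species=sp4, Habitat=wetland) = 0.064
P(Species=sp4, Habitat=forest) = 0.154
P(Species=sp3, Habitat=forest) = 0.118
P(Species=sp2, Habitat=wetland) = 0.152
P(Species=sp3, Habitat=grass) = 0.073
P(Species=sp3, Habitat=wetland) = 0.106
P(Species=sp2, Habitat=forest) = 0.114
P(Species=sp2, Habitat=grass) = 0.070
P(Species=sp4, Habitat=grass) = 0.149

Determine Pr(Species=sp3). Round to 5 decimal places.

0.29700

P(Species=sp3) = 0.118 + 0.073 + 0.106 = 0.297.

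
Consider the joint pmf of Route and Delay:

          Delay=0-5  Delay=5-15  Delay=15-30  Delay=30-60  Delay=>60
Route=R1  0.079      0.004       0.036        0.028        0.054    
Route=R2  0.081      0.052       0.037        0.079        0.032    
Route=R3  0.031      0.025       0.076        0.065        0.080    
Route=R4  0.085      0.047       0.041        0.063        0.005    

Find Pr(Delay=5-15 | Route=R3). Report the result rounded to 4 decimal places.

P(Route=R3) = 0.031 + 0.025 + 0.076 + 0.065 + 0.080 = 0.277.
P(Delay=5-15 | Route=R3) = 0.025/0.277 = 0.0903.

0.0903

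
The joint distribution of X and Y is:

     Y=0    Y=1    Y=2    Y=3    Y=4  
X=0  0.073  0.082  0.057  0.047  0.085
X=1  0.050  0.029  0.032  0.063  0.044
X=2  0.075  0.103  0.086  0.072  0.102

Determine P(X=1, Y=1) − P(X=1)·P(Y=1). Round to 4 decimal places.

P(X=1) = 0.050 + 0.029 + 0.032 + 0.063 + 0.044 = 0.218.
P(Y=1) = 0.082 + 0.029 + 0.103 = 0.214.
P(X=1, Y=1) − P(X=1)P(Y=1) = 0.029 − 0.218×0.214 = -0.0177.

-0.0177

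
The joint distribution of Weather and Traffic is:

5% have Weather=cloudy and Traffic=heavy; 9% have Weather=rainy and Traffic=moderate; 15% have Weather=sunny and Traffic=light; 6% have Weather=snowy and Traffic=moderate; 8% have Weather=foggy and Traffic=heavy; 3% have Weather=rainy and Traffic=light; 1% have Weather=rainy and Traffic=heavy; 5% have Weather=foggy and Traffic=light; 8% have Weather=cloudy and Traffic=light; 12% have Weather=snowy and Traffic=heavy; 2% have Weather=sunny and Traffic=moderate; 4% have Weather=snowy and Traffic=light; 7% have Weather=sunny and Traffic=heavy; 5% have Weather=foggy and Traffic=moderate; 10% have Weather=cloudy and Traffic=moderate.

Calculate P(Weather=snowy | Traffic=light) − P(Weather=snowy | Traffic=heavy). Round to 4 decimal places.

P(Traffic=light) = 0.15 + 0.08 + 0.03 + 0.04 + 0.05 = 0.35; P(Weather=snowy | Traffic=light) = 0.04/0.35 = 0.11429.
P(Traffic=heavy) = 0.07 + 0.05 + 0.01 + 0.12 + 0.08 = 0.33; P(Weather=snowy | Traffic=heavy) = 0.12/0.33 = 0.36364.
Difference = -0.2494.

-0.2494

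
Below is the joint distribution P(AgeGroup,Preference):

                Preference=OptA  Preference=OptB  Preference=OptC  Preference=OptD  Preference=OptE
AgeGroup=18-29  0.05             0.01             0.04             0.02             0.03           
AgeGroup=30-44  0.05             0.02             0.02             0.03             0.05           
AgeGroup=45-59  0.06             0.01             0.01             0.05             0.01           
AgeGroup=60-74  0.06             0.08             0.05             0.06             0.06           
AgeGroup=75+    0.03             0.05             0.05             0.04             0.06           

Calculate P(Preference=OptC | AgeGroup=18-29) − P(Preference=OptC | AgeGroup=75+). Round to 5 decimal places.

P(AgeGroup=18-29) = 0.05 + 0.01 + 0.04 + 0.02 + 0.03 = 0.15; P(Preference=OptC | AgeGroup=18-29) = 0.04/0.15 = 0.266667.
P(AgeGroup=75+) = 0.03 + 0.05 + 0.05 + 0.04 + 0.06 = 0.23; P(Preference=OptC | AgeGroup=75+) = 0.05/0.23 = 0.217391.
Difference = 0.04928.

0.04928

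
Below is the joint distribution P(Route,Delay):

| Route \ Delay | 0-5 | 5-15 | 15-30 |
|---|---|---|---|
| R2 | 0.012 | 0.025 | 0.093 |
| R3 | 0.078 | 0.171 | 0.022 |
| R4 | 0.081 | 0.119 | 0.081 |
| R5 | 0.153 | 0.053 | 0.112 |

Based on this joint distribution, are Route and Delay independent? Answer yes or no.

P(Route=R3) = 0.271 and P(Delay=5-15) = 0.368, so their product is 0.09973, but P(Route=R3, Delay=5-15) = 0.171. Since these differ, Route and Delay are not independent.

no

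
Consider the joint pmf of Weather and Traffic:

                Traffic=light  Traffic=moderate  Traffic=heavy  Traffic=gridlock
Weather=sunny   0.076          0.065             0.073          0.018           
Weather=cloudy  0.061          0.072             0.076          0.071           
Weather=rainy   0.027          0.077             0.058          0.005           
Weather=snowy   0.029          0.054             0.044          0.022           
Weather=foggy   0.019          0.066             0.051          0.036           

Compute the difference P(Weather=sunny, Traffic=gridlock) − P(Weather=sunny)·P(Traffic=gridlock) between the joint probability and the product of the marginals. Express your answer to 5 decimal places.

-0.01726

P(Weather=sunny) = 0.076 + 0.065 + 0.073 + 0.018 = 0.232.
P(Traffic=gridlock) = 0.018 + 0.071 + 0.005 + 0.022 + 0.036 = 0.152.
P(Weather=sunny, Traffic=gridlock) − P(Weather=sunny)P(Traffic=gridlock) = 0.018 − 0.232×0.152 = -0.01726.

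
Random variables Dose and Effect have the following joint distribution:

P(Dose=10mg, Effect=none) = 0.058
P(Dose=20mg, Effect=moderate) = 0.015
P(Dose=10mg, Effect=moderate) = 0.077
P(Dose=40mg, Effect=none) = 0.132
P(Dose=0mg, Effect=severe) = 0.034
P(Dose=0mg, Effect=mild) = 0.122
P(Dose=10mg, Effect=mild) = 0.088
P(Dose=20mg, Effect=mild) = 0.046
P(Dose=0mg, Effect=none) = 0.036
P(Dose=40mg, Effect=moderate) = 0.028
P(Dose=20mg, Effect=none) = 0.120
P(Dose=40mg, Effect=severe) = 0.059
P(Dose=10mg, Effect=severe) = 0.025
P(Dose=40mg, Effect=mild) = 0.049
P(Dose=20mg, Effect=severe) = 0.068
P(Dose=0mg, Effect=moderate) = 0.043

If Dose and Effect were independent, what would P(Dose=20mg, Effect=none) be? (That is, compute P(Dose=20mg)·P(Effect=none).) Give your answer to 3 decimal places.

0.086

P(Dose=20mg) = 0.120 + 0.046 + 0.015 + 0.068 = 0.249.
P(Effect=none) = 0.036 + 0.058 + 0.120 + 0.132 = 0.346.
Product: 0.249 × 0.346 = 0.086.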